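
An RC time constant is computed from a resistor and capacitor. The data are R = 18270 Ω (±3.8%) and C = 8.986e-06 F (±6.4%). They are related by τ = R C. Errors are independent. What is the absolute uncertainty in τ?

0.0122 s

Relative error in a monomial: (δτ/τ)² = Σ (nᵢ · δxᵢ/xᵢ)².
  (1·δR/R)² = (1×0.0380)² = 0.00144;  (1·δC/C)² = (1×0.0640)² = 0.00410
δτ/τ = √(0.00554) = 0.0744
τ = 0.1642 s, so δτ = 0.0744 × 0.1642 = 0.0122 s.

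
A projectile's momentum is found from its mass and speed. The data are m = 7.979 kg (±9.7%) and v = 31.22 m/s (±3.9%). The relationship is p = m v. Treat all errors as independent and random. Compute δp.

26.0 kg·m/s

For a monomial p ∝ m, v, fractional errors add in quadrature:
  (1·δm/m)² = (1×0.0970)² = 0.00941;  (1·δv/v)² = (1×0.0390)² = 0.00152
δp/p = √(0.0109) = 0.105
p = 249.1 kg·m/s, so δp = 0.105 × 249.1 = 26.0 kg·m/s.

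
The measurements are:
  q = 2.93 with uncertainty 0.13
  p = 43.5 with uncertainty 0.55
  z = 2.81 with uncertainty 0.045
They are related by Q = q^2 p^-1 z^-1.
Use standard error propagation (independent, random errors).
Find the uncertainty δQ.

0.00639

Each factor contributes (exponent × relative error)² to (δQ/Q)²:
  (2·δq/q)² = (2×0.0444)² = 0.00787;  (-1·δp/p)² = (-1×0.0126)² = 0.000160;  (-1·δz/z)² = (-1×0.0160)² = 0.000256
δQ/Q = √(0.00829) = 0.0911
Q = 0.0702, so δQ = 0.0911 × 0.0702 = 0.00639.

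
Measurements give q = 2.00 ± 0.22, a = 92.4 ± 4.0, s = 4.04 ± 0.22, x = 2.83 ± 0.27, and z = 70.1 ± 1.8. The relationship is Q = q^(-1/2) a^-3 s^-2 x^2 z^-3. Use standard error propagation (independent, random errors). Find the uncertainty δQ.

3.48e-13

Q is a product of powers, so relative uncertainties combine in quadrature:
  (−½·δq/q)² = (-0.5×0.110)² = 0.00302;  (-3·δa/a)² = (-3×0.0433)² = 0.0169;  (-2·δs/s)² = (-2×0.0545)² = 0.0119;  (2·δx/x)² = (2×0.0954)² = 0.0364;  (-3·δz/z)² = (-3×0.0257)² = 0.00593
δQ/Q = √(0.0741) = 0.272
Q = 1.28e-12, so δQ = 0.272 × 1.28e-12 = 3.48e-13.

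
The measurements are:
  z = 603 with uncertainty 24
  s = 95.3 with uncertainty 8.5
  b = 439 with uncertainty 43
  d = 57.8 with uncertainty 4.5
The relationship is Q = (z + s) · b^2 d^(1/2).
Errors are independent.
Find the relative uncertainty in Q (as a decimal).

Let u = z + s = 698. δu = √(δz² + δs²) = √(576 + 72.2) = 25.5, so δu/u = 0.0365.
Q is then a monomial in u, b, d:
δQ/Q = √((δu/u)² + (2·δb/b)² + (½·δd/d)²) = √(0.00133 + 0.0384 + 0.00152) = 0.203

0.203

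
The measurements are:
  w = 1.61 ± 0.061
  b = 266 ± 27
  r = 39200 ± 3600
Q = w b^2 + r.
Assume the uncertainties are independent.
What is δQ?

Let p = w·b^2 = 1.14e+05. δp/p = √((1·δw/w)² + (2·δb/b)²) = √(0.00144 + 0.0412) = 0.207, so δp = 23500.
Q = p + r: δQ = √(δp² + δr²) = √(5.53e+08 + 1.3e+07) = 23800

23800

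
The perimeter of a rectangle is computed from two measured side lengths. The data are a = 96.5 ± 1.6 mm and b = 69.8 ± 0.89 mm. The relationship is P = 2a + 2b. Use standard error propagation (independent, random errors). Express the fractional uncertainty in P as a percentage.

Absolute uncertainties add in quadrature for a linear combination:
  (2·δa)² = 10.2;  (2·δb)² = 3.17
δP = √(13.4) = 3.66 mm
P = 333 mm, so δP/P = 3.66/333 = 0.0110.

1.10%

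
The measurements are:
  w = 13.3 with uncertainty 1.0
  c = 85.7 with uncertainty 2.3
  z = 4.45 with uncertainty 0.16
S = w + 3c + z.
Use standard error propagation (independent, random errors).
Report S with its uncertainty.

275 ± 6.97

Sums and differences: (δS)² = Σ (cᵢ δxᵢ)².
  (δw)² = 1.00;  (3·δc)² = 47.6;  (δz)² = 0.0256
δS = √(48.6) = 6.97
S = 275.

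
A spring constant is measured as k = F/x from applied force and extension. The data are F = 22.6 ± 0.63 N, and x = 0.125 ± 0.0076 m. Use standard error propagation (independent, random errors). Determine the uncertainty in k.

Products/powers → add relative errors in quadrature, weighted by exponent:
  (1·δF/F)² = (1×0.0279)² = 0.000777;  (-1·δx/x)² = (-1×0.0608)² = 0.00370
δk/k = √(0.00447) = 0.0669
k = 181 N/m, so δk = 0.0669 × 181 = 12.1 N/m.

12.1 N/m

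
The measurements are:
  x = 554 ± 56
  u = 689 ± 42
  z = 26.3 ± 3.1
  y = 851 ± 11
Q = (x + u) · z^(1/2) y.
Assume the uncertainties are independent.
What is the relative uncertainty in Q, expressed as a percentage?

Let w = x + u = 1240. δw = √(δx² + δu²) = √(3140 + 1760) = 70.0, so δw/w = 0.0563.
Q is then a monomial in w, z, y:
δQ/Q = √((δw/w)² + (½·δz/z)² + (1·δy/y)²) = √(0.00317 + 0.00347 + 0.000167) = 0.0825

8.25%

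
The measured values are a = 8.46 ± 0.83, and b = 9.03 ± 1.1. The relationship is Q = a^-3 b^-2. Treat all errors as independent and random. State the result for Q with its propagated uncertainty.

(2.03 ± 0.774) × 10^-5

For a monomial Q ∝ a^-3, b^-2, fractional errors add in quadrature:
  (-3·δa/a)² = (-3×0.0981)² = 0.0866;  (-2·δb/b)² = (-2×0.122)² = 0.0594
δQ/Q = √(0.146) = 0.382
Q = 2.03e-05, so δQ = 0.382 × 2.03e-05 = 7.74e-06.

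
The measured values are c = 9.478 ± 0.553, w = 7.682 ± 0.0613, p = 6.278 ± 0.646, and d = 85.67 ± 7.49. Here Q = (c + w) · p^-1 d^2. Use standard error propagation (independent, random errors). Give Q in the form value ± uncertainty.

20060 ± 4120

Let u = c + w = 17.16. δu = √(δc² + δw²) = √(0.306 + 0.00376) = 0.556, so δu/u = 0.0324.
Q is then a monomial in u, p, d:
δQ/Q = √((δu/u)² + (-1·δp/p)² + (2·δd/d)²) = √(0.00105 + 0.0106 + 0.0306) = 0.205
Q = 20060, so δQ = 0.205 × 20060 = 4120.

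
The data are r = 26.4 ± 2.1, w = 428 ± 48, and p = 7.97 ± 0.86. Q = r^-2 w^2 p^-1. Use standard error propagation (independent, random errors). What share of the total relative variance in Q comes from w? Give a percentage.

(δQ/Q)² = (-2·δr/r)² + (2·δw/w)² + (-1·δp/p)²
  r term: (-2×0.0795)² = 0.0253
  w term: (2×0.112)² = 0.0503
  p term: (-1×0.108)² = 0.0116
Total = 0.0873. Share from w = 0.0503/0.0873 = 0.577.

57.7%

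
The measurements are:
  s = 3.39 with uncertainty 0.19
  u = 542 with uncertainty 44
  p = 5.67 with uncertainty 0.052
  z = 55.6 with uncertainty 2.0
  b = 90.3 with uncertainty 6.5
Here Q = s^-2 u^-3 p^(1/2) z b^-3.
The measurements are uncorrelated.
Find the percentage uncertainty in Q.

34.6%

Each factor contributes (exponent × relative error)² to (δQ/Q)²:
  (-2·δs/s)² = (-2×0.0560)² = 0.0126;  (-3·δu/u)² = (-3×0.0812)² = 0.0593;  (½·δp/p)² = (0.5×0.00917)² = 2.1e-05;  (1·δz/z)² = (1×0.0360)² = 0.00129;  (-3·δb/b)² = (-3×0.0720)² = 0.0466
δQ/Q = √(0.120) = 0.346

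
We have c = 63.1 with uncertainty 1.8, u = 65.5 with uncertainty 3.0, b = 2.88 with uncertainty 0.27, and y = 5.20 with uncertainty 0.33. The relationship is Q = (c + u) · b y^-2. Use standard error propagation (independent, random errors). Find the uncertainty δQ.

Let w = c + u = 129. δw = √(δc² + δu²) = √(3.24 + 9.00) = 3.50, so δw/w = 0.0272.
Q is then a monomial in w, b, y:
δQ/Q = √((δw/w)² + (1·δb/b)² + (-2·δy/y)²) = √(0.000740 + 0.00879 + 0.0161) = 0.160
Q = 13.7, so δQ = 0.160 × 13.7 = 2.19.

2.19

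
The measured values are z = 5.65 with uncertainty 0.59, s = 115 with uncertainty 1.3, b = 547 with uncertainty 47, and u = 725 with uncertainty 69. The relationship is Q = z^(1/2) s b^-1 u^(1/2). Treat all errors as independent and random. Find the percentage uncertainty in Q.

11.2%

Q is a product of powers, so relative uncertainties combine in quadrature:
  (½·δz/z)² = (0.5×0.104)² = 0.00273;  (1·δs/s)² = (1×0.0113)² = 0.000128;  (-1·δb/b)² = (-1×0.0859)² = 0.00738;  (½·δu/u)² = (0.5×0.0952)² = 0.00226
δQ/Q = √(0.0125) = 0.112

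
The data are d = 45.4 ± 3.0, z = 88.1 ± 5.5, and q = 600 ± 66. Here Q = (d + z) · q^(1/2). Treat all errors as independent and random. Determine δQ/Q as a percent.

7.23%

Let u = d + z = 134. δu = √(δd² + δz²) = √(9.00 + 30.2) = 6.26, so δu/u = 0.0469.
Q is then a monomial in u, q:
δQ/Q = √((δu/u)² + (½·δq/q)²) = √(0.00220 + 0.00302) = 0.0723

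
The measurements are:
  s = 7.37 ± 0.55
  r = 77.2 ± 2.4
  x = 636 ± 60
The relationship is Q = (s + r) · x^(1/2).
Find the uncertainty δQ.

Let u = s + r = 84.6. δu = √(δs² + δr²) = √(0.303 + 5.76) = 2.46, so δu/u = 0.0291.
Q is then a monomial in u, x:
δQ/Q = √((δu/u)² + (½·δx/x)²) = √(0.000848 + 0.00222) = 0.0554
Q = 2130, so δQ = 0.0554 × 2130 = 118.

118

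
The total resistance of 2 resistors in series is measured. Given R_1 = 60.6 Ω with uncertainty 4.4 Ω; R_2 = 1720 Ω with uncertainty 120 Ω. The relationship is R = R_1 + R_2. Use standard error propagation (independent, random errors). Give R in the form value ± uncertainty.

1780 ± 120 Ω

Each term contributes (cᵢ δxᵢ)² to (δR)²:
  (δR_1)² = 19.4;  (δR_2)² = 14400
δR = √(14400) = 120 Ω
R = 1780 Ω.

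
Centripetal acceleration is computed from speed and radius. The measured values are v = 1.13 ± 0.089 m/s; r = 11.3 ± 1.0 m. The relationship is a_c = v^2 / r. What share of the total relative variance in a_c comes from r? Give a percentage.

(δa_c/a_c)² = (2·δv/v)² + (-1·δr/r)²
  v term: (2×0.0788)² = 0.0248
  r term: (-1×0.0885)² = 0.00783
Total = 0.0326. Share from r = 0.00783/0.0326 = 0.240.

24.0%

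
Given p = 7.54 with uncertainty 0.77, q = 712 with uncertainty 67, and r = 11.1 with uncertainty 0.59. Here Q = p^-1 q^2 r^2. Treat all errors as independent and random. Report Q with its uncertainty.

Q is a product of powers, so relative uncertainties combine in quadrature:
  (-1·δp/p)² = (-1×0.102)² = 0.0104;  (2·δq/q)² = (2×0.0941)² = 0.0354;  (2·δr/r)² = (2×0.0532)² = 0.0113
δQ/Q = √(0.0572) = 0.239
Q = 8.28e+06, so δQ = 0.239 × 8.28e+06 = 1.98e+06.

(8.28 ± 1.98) × 10^6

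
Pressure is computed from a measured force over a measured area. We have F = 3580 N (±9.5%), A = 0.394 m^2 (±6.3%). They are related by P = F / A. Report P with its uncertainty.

P is a product of powers, so relative uncertainties combine in quadrature:
  (1·δF/F)² = (1×0.0950)² = 0.00903;  (-1·δA/A)² = (-1×0.0630)² = 0.00397
δP/P = √(0.0130) = 0.114
P = 9090 Pa, so δP = 0.114 × 9090 = 1040 Pa.

9090 ± 1040 Pa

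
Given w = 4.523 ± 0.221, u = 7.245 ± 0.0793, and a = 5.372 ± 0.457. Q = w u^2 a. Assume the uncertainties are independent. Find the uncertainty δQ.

Since Q is a product/quotient, work with relative uncertainties:
  (1·δw/w)² = (1×0.0489)² = 0.00239;  (2·δu/u)² = (2×0.0109)² = 0.000479;  (1·δa/a)² = (1×0.0851)² = 0.00724
δQ/Q = √(0.0101) = 0.101
Q = 1275, so δQ = 0.101 × 1275 = 128.

128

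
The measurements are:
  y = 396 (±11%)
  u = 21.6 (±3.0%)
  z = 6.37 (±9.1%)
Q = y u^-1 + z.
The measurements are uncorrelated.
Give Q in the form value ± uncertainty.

24.7 ± 2.17

Let p = y·u^-1 = 18.3. δp/p = √((1·δy/y)² + (-1·δu/u)²) = √(0.0121 + 0.000900) = 0.114, so δp = 2.09.
Q = p + z: δQ = √(δp² + δz²) = √(4.37 + 0.336) = 2.17
Q = 24.7.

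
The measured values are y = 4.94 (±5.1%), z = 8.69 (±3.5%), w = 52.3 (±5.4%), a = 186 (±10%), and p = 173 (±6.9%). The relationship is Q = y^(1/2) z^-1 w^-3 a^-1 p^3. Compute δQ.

0.0142

Since Q is a product/quotient, work with relative uncertainties:
  (½·δy/y)² = (0.5×0.0510)² = 0.000650;  (-1·δz/z)² = (-1×0.0350)² = 0.00123;  (-3·δw/w)² = (-3×0.0540)² = 0.0262;  (-1·δa/a)² = (-1×0.100)² = 0.0100;  (3·δp/p)² = (3×0.0690)² = 0.0428
δQ/Q = √(0.0810) = 0.285
Q = 0.0498, so δQ = 0.285 × 0.0498 = 0.0142.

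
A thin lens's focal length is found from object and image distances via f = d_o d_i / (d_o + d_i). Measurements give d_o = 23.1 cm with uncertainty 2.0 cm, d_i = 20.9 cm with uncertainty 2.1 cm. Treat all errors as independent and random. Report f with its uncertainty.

∂f/∂d_o = (d_i/(d_o+d_i))² = 0.226;  ∂f/∂d_i = (d_o/(d_o+d_i))² = 0.276
δf = √((∂f/∂d_o · δd_o)² + (∂f/∂d_i · δd_i)²) = √(0.204 + 0.335) = 0.734 cm
f = 11.0 cm.

11.0 ± 0.734 cm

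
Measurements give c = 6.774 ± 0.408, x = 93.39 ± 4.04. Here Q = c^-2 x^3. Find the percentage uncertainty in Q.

17.7%

For a monomial Q ∝ c^-2, x^3, fractional errors add in quadrature:
  (-2·δc/c)² = (-2×0.0602)² = 0.0145;  (3·δx/x)² = (3×0.0433)² = 0.0168
δQ/Q = √(0.0314) = 0.177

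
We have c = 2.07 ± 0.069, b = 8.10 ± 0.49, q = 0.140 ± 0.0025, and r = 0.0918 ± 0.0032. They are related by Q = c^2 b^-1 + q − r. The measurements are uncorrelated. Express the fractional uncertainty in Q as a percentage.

Let p = c^2·b^-1 = 0.529. δp/p = √((2·δc/c)² + (-1·δb/b)²) = √(0.00444 + 0.00366) = 0.0900, so δp = 0.0476.
Q = p + q − r: δQ = √(δp² + δq² + δr²) = √(0.00227 + 6.25e-06 + 1.02e-05) = 0.0478
Q = 0.577, so δQ/Q = 0.0478/0.577 = 0.0828.

8.28%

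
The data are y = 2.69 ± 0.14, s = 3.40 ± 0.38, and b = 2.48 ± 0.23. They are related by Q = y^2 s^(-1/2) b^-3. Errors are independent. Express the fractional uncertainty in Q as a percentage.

30.2%

Relative error in a monomial: (δQ/Q)² = Σ (nᵢ · δxᵢ/xᵢ)².
  (2·δy/y)² = (2×0.0520)² = 0.0108;  (−½·δs/s)² = (-0.5×0.112)² = 0.00312;  (-3·δb/b)² = (-3×0.0927)² = 0.0774
δQ/Q = √(0.0914) = 0.302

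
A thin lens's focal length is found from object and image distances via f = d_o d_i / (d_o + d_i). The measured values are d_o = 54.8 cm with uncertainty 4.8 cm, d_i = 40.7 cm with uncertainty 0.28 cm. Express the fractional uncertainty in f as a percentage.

∂f/∂d_o = (d_i/(d_o+d_i))² = 0.182;  ∂f/∂d_i = (d_o/(d_o+d_i))² = 0.329
δf = √((∂f/∂d_o · δd_o)² + (∂f/∂d_i · δd_i)²) = √(0.760 + 0.00850) = 0.877 cm
f = 23.4 cm, so δf/f = 0.877/23.4 = 0.0375.

3.75%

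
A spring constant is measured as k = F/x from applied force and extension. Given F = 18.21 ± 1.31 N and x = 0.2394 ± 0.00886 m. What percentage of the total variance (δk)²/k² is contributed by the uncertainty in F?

79.1%

(δk/k)² = (1·δF/F)² + (-1·δx/x)²
  F term: (1×0.0719)² = 0.00518
  x term: (-1×0.0370)² = 0.00137
Total = 0.00654. Share from F = 0.00518/0.00654 = 0.791.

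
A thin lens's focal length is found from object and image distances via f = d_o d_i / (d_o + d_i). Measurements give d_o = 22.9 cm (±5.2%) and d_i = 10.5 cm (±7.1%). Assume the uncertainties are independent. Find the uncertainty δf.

∂f/∂d_o = (d_i/(d_o+d_i))² = 0.0988;  ∂f/∂d_i = (d_o/(d_o+d_i))² = 0.470
δf = √((∂f/∂d_o · δd_o)² + (∂f/∂d_i · δd_i)²) = √(0.0138 + 0.123) = 0.370 cm

0.370 cm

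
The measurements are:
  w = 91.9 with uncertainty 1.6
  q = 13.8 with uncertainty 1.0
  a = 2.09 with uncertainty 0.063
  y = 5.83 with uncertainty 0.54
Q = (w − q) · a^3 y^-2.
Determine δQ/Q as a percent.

Let u = w − q = 78.1. δu = √(δw² + δq²) = √(2.56 + 1.00) = 1.89, so δu/u = 0.0242.
Q is then a monomial in u, a, y:
δQ/Q = √((δu/u)² + (3·δa/a)² + (-2·δy/y)²) = √(0.000584 + 0.00818 + 0.0343) = 0.208

20.8%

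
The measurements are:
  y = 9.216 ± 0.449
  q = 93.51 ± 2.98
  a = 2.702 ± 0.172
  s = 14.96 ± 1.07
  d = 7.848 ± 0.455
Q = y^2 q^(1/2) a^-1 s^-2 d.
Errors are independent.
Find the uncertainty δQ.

2.07

Products/powers → add relative errors in quadrature, weighted by exponent:
  (2·δy/y)² = (2×0.0487)² = 0.00949;  (½·δq/q)² = (0.5×0.0319)² = 0.000254;  (-1·δa/a)² = (-1×0.0637)² = 0.00405;  (-2·δs/s)² = (-2×0.0715)² = 0.0205;  (1·δd/d)² = (1×0.0580)² = 0.00336
δQ/Q = √(0.0376) = 0.194
Q = 10.66, so δQ = 0.194 × 10.66 = 2.07.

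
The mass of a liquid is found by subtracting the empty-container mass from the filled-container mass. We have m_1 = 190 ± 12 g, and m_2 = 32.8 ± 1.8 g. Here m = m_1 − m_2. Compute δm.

For a sum/difference, combine absolute errors in quadrature:
  (δm_1)² = 144;  (δm_2)² = 3.24
δm = √(147) = 12.1 g

12.1 g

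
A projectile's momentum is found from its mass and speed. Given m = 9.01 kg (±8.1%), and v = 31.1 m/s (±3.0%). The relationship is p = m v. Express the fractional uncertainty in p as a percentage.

Relative error in a monomial: (δp/p)² = Σ (nᵢ · δxᵢ/xᵢ)².
  (1·δm/m)² = (1×0.0810)² = 0.00656;  (1·δv/v)² = (1×0.0300)² = 0.000900
δp/p = √(0.00746) = 0.0864

8.64%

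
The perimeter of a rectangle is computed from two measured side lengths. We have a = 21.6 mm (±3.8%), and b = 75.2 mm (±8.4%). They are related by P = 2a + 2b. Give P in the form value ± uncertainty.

194 ± 12.7 mm

P is a linear combination, so absolute uncertainties add in quadrature:
  (2·δa)² = 2.69;  (2·δb)² = 160
δP = √(162) = 12.7 mm
P = 194 mm.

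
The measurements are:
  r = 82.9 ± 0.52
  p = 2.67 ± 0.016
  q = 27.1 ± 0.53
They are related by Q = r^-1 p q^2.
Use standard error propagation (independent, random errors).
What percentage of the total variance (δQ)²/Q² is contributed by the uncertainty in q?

95.3%

(δQ/Q)² = (-1·δr/r)² + (1·δp/p)² + (2·δq/q)²
  r term: (-1×0.00627)² = 3.93e-05
  p term: (1×0.00599)² = 3.59e-05
  q term: (2×0.0196)² = 0.00153
Total = 0.00161. Share from q = 0.00153/0.00161 = 0.953.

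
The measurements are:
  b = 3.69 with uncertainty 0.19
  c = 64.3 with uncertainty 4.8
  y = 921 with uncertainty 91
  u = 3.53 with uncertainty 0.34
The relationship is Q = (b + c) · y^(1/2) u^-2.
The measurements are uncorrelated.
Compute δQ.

Let w = b + c = 68.0. δw = √(δb² + δc²) = √(0.0361 + 23.0) = 4.80, so δw/w = 0.0707.
Q is then a monomial in w, y, u:
δQ/Q = √((δw/w)² + (½·δy/y)² + (-2·δu/u)²) = √(0.00499 + 0.00244 + 0.0371) = 0.211
Q = 166, so δQ = 0.211 × 166 = 34.9.

34.9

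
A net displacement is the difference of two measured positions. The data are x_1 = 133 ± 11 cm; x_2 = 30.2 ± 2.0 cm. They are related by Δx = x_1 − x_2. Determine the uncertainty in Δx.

11.2 cm

For a sum/difference, combine absolute errors in quadrature:
  (δx_1)² = 121;  (δx_2)² = 4.00
δΔx = √(125) = 11.2 cm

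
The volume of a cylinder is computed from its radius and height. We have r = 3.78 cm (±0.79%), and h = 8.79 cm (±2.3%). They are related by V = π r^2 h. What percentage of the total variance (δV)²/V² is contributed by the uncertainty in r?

(δV/V)² = (2·δr/r)² + (1·δh/h)²
  r term: (2×0.00790)² = 0.000250
  h term: (1×0.0230)² = 0.000529
Total = 0.000779. Share from r = 0.000250/0.000779 = 0.321.

32.1%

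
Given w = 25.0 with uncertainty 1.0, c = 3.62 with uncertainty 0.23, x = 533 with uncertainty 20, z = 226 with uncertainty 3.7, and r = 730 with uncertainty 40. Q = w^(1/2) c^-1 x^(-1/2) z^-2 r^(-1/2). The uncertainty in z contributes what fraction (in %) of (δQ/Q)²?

(δQ/Q)² = (½·δw/w)² + (-1·δc/c)² + (−½·δx/x)² + (-2·δz/z)² + (−½·δr/r)²
  w term: (0.5×0.0400)² = 0.000400
  c term: (-1×0.0635)² = 0.00404
  x term: (-0.5×0.0375)² = 0.000352
  z term: (-2×0.0164)² = 0.00107
  r term: (-0.5×0.0548)² = 0.000751
Total = 0.00661. Share from z = 0.00107/0.00661 = 0.162.

16.2%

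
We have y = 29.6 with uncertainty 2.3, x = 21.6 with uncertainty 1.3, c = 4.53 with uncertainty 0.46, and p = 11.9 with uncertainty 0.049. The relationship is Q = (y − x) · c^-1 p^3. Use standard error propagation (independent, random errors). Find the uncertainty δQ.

1030

Let u = y − x = 8.00. δu = √(δy² + δx²) = √(5.29 + 1.69) = 2.64, so δu/u = 0.330.
Q is then a monomial in u, c, p:
δQ/Q = √((δu/u)² + (-1·δc/c)² + (3·δp/p)²) = √(0.109 + 0.0103 + 0.000153) = 0.346
Q = 2980, so δQ = 0.346 × 2980 = 1030.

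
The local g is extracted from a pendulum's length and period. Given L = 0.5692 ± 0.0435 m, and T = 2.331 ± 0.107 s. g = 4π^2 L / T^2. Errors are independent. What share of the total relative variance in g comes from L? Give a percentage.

(δg/g)² = (1·δL/L)² + (-2·δT/T)²
  L term: (1×0.0764)² = 0.00584
  T term: (-2×0.0459)² = 0.00843
Total = 0.0143. Share from L = 0.00584/0.0143 = 0.409.

40.9%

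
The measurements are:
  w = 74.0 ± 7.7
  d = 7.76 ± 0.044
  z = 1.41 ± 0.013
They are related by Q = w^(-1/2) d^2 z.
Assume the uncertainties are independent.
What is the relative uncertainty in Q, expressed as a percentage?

Since Q is a product/quotient, work with relative uncertainties:
  (−½·δw/w)² = (-0.5×0.104)² = 0.00271;  (2·δd/d)² = (2×0.00567)² = 0.000129;  (1·δz/z)² = (1×0.00922)² = 8.5e-05
δQ/Q = √(0.00292) = 0.0540

5.40%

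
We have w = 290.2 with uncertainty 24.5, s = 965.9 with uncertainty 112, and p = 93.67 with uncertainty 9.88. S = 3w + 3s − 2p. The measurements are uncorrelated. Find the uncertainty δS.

S is a linear combination, so absolute uncertainties add in quadrature:
  (3·δw)² = 5400;  (3·δs)² = 1.13e+05;  (2·δp)² = 390
δS = √(1.19e+05) = 345

345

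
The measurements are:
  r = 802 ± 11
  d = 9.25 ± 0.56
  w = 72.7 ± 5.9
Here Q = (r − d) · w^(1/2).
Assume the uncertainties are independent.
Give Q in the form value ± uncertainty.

Let u = r − d = 793. δu = √(δr² + δd²) = √(121 + 0.314) = 11.0, so δu/u = 0.0139.
Q is then a monomial in u, w:
δQ/Q = √((δu/u)² + (½·δw/w)²) = √(0.000193 + 0.00165) = 0.0429
Q = 6760, so δQ = 0.0429 × 6760 = 290.

6760 ± 290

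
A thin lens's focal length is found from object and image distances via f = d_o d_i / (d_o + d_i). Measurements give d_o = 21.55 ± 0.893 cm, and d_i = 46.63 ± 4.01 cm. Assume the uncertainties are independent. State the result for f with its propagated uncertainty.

∂f/∂d_o = (d_i/(d_o+d_i))² = 0.468;  ∂f/∂d_i = (d_o/(d_o+d_i))² = 0.0999
δf = √((∂f/∂d_o · δd_o)² + (∂f/∂d_i · δd_i)²) = √(0.174 + 0.160) = 0.579 cm
f = 14.74 cm.

14.74 ± 0.579 cm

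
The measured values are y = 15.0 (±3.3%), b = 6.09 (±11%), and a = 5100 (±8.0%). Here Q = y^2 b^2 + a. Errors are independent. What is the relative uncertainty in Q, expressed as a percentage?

Let p = y^2·b^2 = 8340. δp/p = √((2·δy/y)² + (2·δb/b)²) = √(0.00436 + 0.0484) = 0.230, so δp = 1920.
Q = p + a: δQ = √(δp² + δa²) = √(3.67e+06 + 1.66e+05) = 1960
Q = 13400, so δQ/Q = 1960/13400 = 0.146.

14.6%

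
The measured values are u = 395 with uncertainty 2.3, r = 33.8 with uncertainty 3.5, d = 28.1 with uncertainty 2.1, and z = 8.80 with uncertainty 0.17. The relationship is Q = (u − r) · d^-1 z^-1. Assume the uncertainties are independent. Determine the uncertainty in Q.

0.114

Let w = u − r = 361. δw = √(δu² + δr²) = √(5.29 + 12.2) = 4.19, so δw/w = 0.0116.
Q is then a monomial in w, d, z:
δQ/Q = √((δw/w)² + (-1·δd/d)² + (-1·δz/z)²) = √(0.000134 + 0.00559 + 0.000373) = 0.0781
Q = 1.46, so δQ = 0.0781 × 1.46 = 0.114.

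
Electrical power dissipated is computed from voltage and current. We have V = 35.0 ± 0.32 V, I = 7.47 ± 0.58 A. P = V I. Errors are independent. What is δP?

20.4 W

Relative error in a monomial: (δP/P)² = Σ (nᵢ · δxᵢ/xᵢ)².
  (1·δV/V)² = (1×0.00914)² = 8.36e-05;  (1·δI/I)² = (1×0.0776)² = 0.00603
δP/P = √(0.00611) = 0.0782
P = 261 W, so δP = 0.0782 × 261 = 20.4 W.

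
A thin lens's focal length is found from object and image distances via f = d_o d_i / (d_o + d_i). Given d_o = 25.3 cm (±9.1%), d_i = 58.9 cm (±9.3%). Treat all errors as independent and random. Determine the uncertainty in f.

1.23 cm

∂f/∂d_o = (d_i/(d_o+d_i))² = 0.489;  ∂f/∂d_i = (d_o/(d_o+d_i))² = 0.0903
δf = √((∂f/∂d_o · δd_o)² + (∂f/∂d_i · δd_i)²) = √(1.27 + 0.245) = 1.23 cm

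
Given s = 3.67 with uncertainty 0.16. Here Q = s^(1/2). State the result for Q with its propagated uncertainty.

1.92 ± 0.0418

Products/powers → add relative errors in quadrature, weighted by exponent:
  (½·δs/s)² = (0.5×0.0436)² = 0.000475
δQ/Q = √(0.000475) = 0.0218
Q = 1.92, so δQ = 0.0218 × 1.92 = 0.0418.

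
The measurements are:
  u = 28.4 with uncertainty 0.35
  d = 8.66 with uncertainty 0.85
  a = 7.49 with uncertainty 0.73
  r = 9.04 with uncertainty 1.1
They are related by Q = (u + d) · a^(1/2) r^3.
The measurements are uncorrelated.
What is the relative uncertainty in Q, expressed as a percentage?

Let w = u + d = 37.1. δw = √(δu² + δd²) = √(0.122 + 0.722) = 0.919, so δw/w = 0.0248.
Q is then a monomial in w, a, r:
δQ/Q = √((δw/w)² + (½·δa/a)² + (3·δr/r)²) = √(0.000615 + 0.00237 + 0.133) = 0.369

36.9%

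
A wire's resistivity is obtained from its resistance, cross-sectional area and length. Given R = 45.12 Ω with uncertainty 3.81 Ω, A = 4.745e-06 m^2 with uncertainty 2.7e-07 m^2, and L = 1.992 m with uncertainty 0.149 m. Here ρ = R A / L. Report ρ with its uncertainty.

Since ρ is a product/quotient, work with relative uncertainties:
  (1·δR/R)² = (1×0.0844)² = 0.00713;  (1·δA/A)² = (1×0.0569)² = 0.00324;  (-1·δL/L)² = (-1×0.0748)² = 0.00559
δρ/ρ = √(0.0160) = 0.126
ρ = 0.0001075 Ω·m, so δρ = 0.126 × 0.0001075 = 1.36e-05 Ω·m.

(1.075 ± 0.136) × 10^-4 Ω·m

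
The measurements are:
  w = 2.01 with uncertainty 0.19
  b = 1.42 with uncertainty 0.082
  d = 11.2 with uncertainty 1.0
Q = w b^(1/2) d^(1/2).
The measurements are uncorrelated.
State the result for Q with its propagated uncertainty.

8.02 ± 0.869

Relative error in a monomial: (δQ/Q)² = Σ (nᵢ · δxᵢ/xᵢ)².
  (1·δw/w)² = (1×0.0945)² = 0.00894;  (½·δb/b)² = (0.5×0.0577)² = 0.000834;  (½·δd/d)² = (0.5×0.0893)² = 0.00199
δQ/Q = √(0.0118) = 0.108
Q = 8.02, so δQ = 0.108 × 8.02 = 0.869.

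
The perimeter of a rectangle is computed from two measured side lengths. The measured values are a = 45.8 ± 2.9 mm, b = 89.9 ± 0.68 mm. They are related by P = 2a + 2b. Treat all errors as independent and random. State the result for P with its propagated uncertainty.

271 ± 5.96 mm

P is a linear combination, so absolute uncertainties add in quadrature:
  (2·δa)² = 33.6;  (2·δb)² = 1.85
δP = √(35.5) = 5.96 mm
P = 271 mm.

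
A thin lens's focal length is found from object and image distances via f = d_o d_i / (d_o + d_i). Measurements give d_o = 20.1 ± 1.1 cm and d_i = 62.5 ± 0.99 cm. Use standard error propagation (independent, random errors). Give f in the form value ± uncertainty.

∂f/∂d_o = (d_i/(d_o+d_i))² = 0.573;  ∂f/∂d_i = (d_o/(d_o+d_i))² = 0.0592
δf = √((∂f/∂d_o · δd_o)² + (∂f/∂d_i · δd_i)²) = √(0.397 + 0.00344) = 0.633 cm
f = 15.2 cm.

15.2 ± 0.633 cm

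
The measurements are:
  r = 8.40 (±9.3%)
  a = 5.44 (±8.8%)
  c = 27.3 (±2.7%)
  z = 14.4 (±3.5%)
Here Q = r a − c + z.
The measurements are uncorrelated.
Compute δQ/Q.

0.180

Let p = r·a = 45.7. δp/p = √((1·δr/r)² + (1·δa/a)²) = √(0.00865 + 0.00774) = 0.128, so δp = 5.85.
Q = p − c + z: δQ = √(δp² + δc² + δz²) = √(34.2 + 0.543 + 0.254) = 5.92
Q = 32.8, so δQ/Q = 5.92/32.8 = 0.180.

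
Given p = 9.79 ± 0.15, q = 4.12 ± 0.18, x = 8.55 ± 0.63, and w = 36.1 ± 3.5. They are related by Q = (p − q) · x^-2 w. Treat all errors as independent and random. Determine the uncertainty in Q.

0.507

Let u = p − q = 5.67. δu = √(δp² + δq²) = √(0.0225 + 0.0324) = 0.234, so δu/u = 0.0413.
Q is then a monomial in u, x, w:
δQ/Q = √((δu/u)² + (-2·δx/x)² + (1·δw/w)²) = √(0.00171 + 0.0217 + 0.00940) = 0.181
Q = 2.80, so δQ = 0.181 × 2.80 = 0.507.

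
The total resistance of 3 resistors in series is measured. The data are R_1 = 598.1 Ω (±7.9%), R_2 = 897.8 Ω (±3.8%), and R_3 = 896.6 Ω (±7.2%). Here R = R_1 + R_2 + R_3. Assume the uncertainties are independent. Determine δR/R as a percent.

For a sum/difference, combine absolute errors in quadrature:
  (δR_1)² = 2230;  (δR_2)² = 1160;  (δR_3)² = 4170
δR = √(7560) = 87.0 Ω
R = 2392 Ω, so δR/R = 87.0/2392 = 0.0364.

3.64%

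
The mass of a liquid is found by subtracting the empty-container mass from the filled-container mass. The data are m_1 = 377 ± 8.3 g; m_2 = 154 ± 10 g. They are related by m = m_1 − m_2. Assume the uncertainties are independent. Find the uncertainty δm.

13.0 g

For a sum/difference, combine absolute errors in quadrature:
  (δm_1)² = 68.9;  (δm_2)² = 100
δm = √(169) = 13.0 g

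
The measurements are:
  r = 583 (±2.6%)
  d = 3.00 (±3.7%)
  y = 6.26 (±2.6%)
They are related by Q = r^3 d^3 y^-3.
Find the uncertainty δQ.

3.41e+06

Products/powers → add relative errors in quadrature, weighted by exponent:
  (3·δr/r)² = (3×0.0260)² = 0.00608;  (3·δd/d)² = (3×0.0370)² = 0.0123;  (-3·δy/y)² = (-3×0.0260)² = 0.00608
δQ/Q = √(0.0245) = 0.156
Q = 2.18e+07, so δQ = 0.156 × 2.18e+07 = 3.41e+06.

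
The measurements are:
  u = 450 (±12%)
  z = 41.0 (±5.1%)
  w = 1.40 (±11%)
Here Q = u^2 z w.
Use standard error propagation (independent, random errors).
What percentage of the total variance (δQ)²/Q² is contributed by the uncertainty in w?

16.7%

(δQ/Q)² = (2·δu/u)² + (1·δz/z)² + (1·δw/w)²
  u term: (2×0.120)² = 0.0576
  z term: (1×0.0510)² = 0.00260
  w term: (1×0.110)² = 0.0121
Total = 0.0723. Share from w = 0.0121/0.0723 = 0.167.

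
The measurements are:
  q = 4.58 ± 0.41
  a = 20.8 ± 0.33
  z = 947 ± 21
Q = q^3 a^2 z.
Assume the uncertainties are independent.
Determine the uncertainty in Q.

Relative error in a monomial: (δQ/Q)² = Σ (nᵢ · δxᵢ/xᵢ)².
  (3·δq/q)² = (3×0.0895)² = 0.0721;  (2·δa/a)² = (2×0.0159)² = 0.00101;  (1·δz/z)² = (1×0.0222)² = 0.000492
δQ/Q = √(0.0736) = 0.271
Q = 3.94e+07, so δQ = 0.271 × 3.94e+07 = 1.07e+07.

1.07e+07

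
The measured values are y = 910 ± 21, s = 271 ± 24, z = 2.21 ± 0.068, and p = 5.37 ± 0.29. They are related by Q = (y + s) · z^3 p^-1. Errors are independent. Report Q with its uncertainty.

2370 ± 262

Let u = y + s = 1180. δu = √(δy² + δs²) = √(441 + 576) = 31.9, so δu/u = 0.0270.
Q is then a monomial in u, z, p:
δQ/Q = √((δu/u)² + (3·δz/z)² + (-1·δp/p)²) = √(0.000729 + 0.00852 + 0.00292) = 0.110
Q = 2370, so δQ = 0.110 × 2370 = 262.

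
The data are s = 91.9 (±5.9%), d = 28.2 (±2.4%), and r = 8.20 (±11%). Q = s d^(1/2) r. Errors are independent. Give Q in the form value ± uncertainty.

Each factor contributes (exponent × relative error)² to (δQ/Q)²:
  (1·δs/s)² = (1×0.0590)² = 0.00348;  (½·δd/d)² = (0.5×0.0240)² = 0.000144;  (1·δr/r)² = (1×0.110)² = 0.0121
δQ/Q = √(0.0157) = 0.125
Q = 4000, so δQ = 0.125 × 4000 = 502.

4000 ± 502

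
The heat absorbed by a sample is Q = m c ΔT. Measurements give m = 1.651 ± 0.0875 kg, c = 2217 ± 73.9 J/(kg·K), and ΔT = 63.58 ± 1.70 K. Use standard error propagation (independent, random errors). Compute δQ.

15800 J

Since Q is a product/quotient, work with relative uncertainties:
  (1·δm/m)² = (1×0.0530)² = 0.00281;  (1·δc/c)² = (1×0.0333)² = 0.00111;  (1·δΔT/ΔT)² = (1×0.0267)² = 0.000715
δQ/Q = √(0.00463) = 0.0681
Q = 232700 J, so δQ = 0.0681 × 232700 = 15800 J.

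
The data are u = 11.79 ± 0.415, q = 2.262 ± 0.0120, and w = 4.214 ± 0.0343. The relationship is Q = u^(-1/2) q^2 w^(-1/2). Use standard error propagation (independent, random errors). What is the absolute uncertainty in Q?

Products/powers → add relative errors in quadrature, weighted by exponent:
  (−½·δu/u)² = (-0.5×0.0352)² = 0.000310;  (2·δq/q)² = (2×0.00531)² = 0.000113;  (−½·δw/w)² = (-0.5×0.00814)² = 1.66e-05
δQ/Q = √(0.000439) = 0.0209
Q = 0.7259, so δQ = 0.0209 × 0.7259 = 0.0152.

0.0152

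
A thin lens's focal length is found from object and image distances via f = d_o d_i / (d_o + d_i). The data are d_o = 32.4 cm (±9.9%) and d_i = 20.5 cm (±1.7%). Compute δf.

∂f/∂d_o = (d_i/(d_o+d_i))² = 0.150;  ∂f/∂d_i = (d_o/(d_o+d_i))² = 0.375
δf = √((∂f/∂d_o · δd_o)² + (∂f/∂d_i · δd_i)²) = √(0.232 + 0.0171) = 0.499 cm

0.499 cm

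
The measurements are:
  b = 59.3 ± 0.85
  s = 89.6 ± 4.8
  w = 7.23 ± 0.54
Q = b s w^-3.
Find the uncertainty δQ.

Since Q is a product/quotient, work with relative uncertainties:
  (1·δb/b)² = (1×0.0143)² = 0.000205;  (1·δs/s)² = (1×0.0536)² = 0.00287;  (-3·δw/w)² = (-3×0.0747)² = 0.0502
δQ/Q = √(0.0533) = 0.231
Q = 14.1, so δQ = 0.231 × 14.1 = 3.25.

3.25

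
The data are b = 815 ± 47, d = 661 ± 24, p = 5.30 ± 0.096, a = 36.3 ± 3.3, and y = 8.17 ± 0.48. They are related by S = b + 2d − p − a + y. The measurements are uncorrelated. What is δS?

67.3

For a sum/difference, combine absolute errors in quadrature:
  (δb)² = 2210;  (2·δd)² = 2300;  (δp)² = 0.00922;  (δa)² = 10.9;  (δy)² = 0.230
δS = √(4520) = 67.3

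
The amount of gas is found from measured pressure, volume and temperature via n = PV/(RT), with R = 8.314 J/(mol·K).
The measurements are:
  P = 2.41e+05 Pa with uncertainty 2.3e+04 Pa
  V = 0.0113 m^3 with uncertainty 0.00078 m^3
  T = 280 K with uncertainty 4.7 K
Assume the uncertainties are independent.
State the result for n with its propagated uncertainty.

Since n is a product/quotient, work with relative uncertainties:
  (1·δP/P)² = (1×0.0954)² = 0.00911;  (1·δV/V)² = (1×0.0690)² = 0.00476;  (-1·δT/T)² = (-1×0.0168)² = 0.000282
δn/n = √(0.0142) = 0.119
n = 1.17 mol, so δn = 0.119 × 1.17 = 0.139 mol.

1.17 ± 0.139 mol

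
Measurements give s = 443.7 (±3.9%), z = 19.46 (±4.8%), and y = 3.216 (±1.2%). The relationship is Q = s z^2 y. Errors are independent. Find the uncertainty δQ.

56400

For a monomial Q ∝ s, z^2, y, fractional errors add in quadrature:
  (1·δs/s)² = (1×0.0390)² = 0.00152;  (2·δz/z)² = (2×0.0480)² = 0.00922;  (1·δy/y)² = (1×0.0120)² = 0.000144
δQ/Q = √(0.0109) = 0.104
Q = 540400, so δQ = 0.104 × 540400 = 56400.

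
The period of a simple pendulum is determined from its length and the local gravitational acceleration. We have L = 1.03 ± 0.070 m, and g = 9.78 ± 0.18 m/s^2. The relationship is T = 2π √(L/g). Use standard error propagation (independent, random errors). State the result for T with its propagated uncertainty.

2.04 ± 0.0718 s

T is a product of powers, so relative uncertainties combine in quadrature:
  (½·δL/L)² = (0.5×0.0680)² = 0.00115;  (−½·δg/g)² = (-0.5×0.0184)² = 8.47e-05
δT/T = √(0.00124) = 0.0352
T = 2.04 s, so δT = 0.0352 × 2.04 = 0.0718 s.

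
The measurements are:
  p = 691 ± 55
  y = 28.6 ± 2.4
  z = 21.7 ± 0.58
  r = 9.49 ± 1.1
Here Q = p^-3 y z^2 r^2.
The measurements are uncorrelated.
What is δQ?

0.00128

Since Q is a product/quotient, work with relative uncertainties:
  (-3·δp/p)² = (-3×0.0796)² = 0.0570;  (1·δy/y)² = (1×0.0839)² = 0.00704;  (2·δz/z)² = (2×0.0267)² = 0.00286;  (2·δr/r)² = (2×0.116)² = 0.0537
δQ/Q = √(0.121) = 0.347
Q = 0.00368, so δQ = 0.347 × 0.00368 = 0.00128.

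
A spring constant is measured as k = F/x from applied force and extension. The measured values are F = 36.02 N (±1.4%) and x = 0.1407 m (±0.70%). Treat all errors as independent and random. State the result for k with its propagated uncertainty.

256.0 ± 4.01 N/m

Relative error in a monomial: (δk/k)² = Σ (nᵢ · δxᵢ/xᵢ)².
  (1·δF/F)² = (1×0.0140)² = 0.000196;  (-1·δx/x)² = (-1×0.00700)² = 4.9e-05
δk/k = √(0.000245) = 0.0157
k = 256.0 N/m, so δk = 0.0157 × 256.0 = 4.01 N/m.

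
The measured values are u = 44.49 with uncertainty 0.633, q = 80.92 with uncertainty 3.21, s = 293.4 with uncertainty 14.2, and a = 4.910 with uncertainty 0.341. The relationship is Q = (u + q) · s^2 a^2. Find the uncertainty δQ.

Let w = u + q = 125.4. δw = √(δu² + δq²) = √(0.401 + 10.3) = 3.27, so δw/w = 0.0261.
Q is then a monomial in w, s, a:
δQ/Q = √((δw/w)² + (2·δs/s)² + (2·δa/a)²) = √(0.000681 + 0.00937 + 0.0193) = 0.171
Q = 2.603e+08, so δQ = 0.171 × 2.603e+08 = 4.46e+07.

4.46e+07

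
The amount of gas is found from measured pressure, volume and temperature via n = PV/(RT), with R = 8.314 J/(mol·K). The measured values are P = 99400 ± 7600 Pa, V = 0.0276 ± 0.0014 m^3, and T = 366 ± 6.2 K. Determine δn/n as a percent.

9.33%

n is a product of powers, so relative uncertainties combine in quadrature:
  (1·δP/P)² = (1×0.0765)² = 0.00585;  (1·δV/V)² = (1×0.0507)² = 0.00257;  (-1·δT/T)² = (-1×0.0169)² = 0.000287
δn/n = √(0.00871) = 0.0933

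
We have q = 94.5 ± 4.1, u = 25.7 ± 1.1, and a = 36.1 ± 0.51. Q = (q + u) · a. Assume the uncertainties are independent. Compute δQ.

Let w = q + u = 120. δw = √(δq² + δu²) = √(16.8 + 1.21) = 4.24, so δw/w = 0.0353.
Q is then a monomial in w, a:
δQ/Q = √((δw/w)² + (1·δa/a)²) = √(0.00125 + 0.000200) = 0.0380
Q = 4340, so δQ = 0.0380 × 4340 = 165.

165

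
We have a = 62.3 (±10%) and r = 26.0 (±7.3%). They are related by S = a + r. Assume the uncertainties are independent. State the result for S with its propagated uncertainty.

88.3 ± 6.51

Absolute uncertainties add in quadrature for a linear combination:
  (δa)² = 38.8;  (δr)² = 3.60
δS = √(42.4) = 6.51
S = 88.3.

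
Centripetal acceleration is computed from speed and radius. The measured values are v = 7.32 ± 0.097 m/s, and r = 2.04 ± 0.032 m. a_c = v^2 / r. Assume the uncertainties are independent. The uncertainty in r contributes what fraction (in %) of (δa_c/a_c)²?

(δa_c/a_c)² = (2·δv/v)² + (-1·δr/r)²
  v term: (2×0.0133)² = 0.000702
  r term: (-1×0.0157)² = 0.000246
Total = 0.000948. Share from r = 0.000246/0.000948 = 0.259.

25.9%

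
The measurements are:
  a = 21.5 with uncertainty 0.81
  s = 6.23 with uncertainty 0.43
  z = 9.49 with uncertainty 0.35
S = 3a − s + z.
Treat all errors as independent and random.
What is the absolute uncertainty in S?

Absolute uncertainties add in quadrature for a linear combination:
  (3·δa)² = 5.90;  (δs)² = 0.185;  (δz)² = 0.122
δS = √(6.21) = 2.49

2.49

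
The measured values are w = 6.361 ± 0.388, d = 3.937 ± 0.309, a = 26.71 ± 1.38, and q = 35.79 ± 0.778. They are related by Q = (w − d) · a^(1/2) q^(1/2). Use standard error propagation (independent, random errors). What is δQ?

Let u = w − d = 2.424. δu = √(δw² + δd²) = √(0.151 + 0.0955) = 0.496, so δu/u = 0.205.
Q is then a monomial in u, a, q:
δQ/Q = √((δu/u)² + (½·δa/a)² + (½·δq/q)²) = √(0.0419 + 0.000667 + 0.000118) = 0.207
Q = 74.95, so δQ = 0.207 × 74.95 = 15.5.

15.5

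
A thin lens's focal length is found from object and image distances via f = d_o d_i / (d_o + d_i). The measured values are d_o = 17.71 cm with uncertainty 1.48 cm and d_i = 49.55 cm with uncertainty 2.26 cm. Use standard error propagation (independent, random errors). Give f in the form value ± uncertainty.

∂f/∂d_o = (d_i/(d_o+d_i))² = 0.543;  ∂f/∂d_i = (d_o/(d_o+d_i))² = 0.0693
δf = √((∂f/∂d_o · δd_o)² + (∂f/∂d_i · δd_i)²) = √(0.645 + 0.0246) = 0.818 cm
f = 13.05 cm.

13.05 ± 0.818 cm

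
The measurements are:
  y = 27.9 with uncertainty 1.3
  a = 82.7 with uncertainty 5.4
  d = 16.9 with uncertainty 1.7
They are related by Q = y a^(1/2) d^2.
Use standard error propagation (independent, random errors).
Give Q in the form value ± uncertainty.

72500 ± 15200

Relative error in a monomial: (δQ/Q)² = Σ (nᵢ · δxᵢ/xᵢ)².
  (1·δy/y)² = (1×0.0466)² = 0.00217;  (½·δa/a)² = (0.5×0.0653)² = 0.00107;  (2·δd/d)² = (2×0.101)² = 0.0405
δQ/Q = √(0.0437) = 0.209
Q = 72500, so δQ = 0.209 × 72500 = 15200.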